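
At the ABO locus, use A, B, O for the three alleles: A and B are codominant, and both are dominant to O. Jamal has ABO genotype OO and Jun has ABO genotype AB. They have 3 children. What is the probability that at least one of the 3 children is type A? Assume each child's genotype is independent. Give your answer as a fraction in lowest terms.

ABO cross OO × AB → 1/2 A, 1/2 B.
So P(type A) = 1/2 per child.
P(none) = (1/2)^3 = 1/8; P(at least one) = 1 − 1/8 = 7/8.

7/8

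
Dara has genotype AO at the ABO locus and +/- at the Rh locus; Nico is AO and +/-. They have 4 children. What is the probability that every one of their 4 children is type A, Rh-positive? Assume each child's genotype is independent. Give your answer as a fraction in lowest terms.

6561/65536

ABO cross AO × AO → 1/4 O, 3/4 A.
Rh cross +/- × +/- → 3/4 Rh+, 1/4 Rh-; so P(type A, Rh-positive) = 3/4 × 3/4 = 9/16 per child.
All 4 independent: (9/16)^4 = 6561/65536.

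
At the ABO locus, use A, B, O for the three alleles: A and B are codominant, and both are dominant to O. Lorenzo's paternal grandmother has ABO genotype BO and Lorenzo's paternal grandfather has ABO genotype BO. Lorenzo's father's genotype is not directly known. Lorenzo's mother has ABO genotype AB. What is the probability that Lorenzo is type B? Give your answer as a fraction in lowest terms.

Lorenzo's father's ABO genotype from BO × BO: 1/4 BB, 1/2 BO, 1/4 OO.
Crossing each possibility with the mother AB and summing P(type B): 1/4·1/2 + 1/2·1/2 + 1/4·1/2 = 1/2.

1/2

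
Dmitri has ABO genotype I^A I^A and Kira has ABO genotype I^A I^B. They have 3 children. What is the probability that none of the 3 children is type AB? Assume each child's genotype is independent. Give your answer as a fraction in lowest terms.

1/8

ABO cross I^A I^A × I^A I^B → 1/2 A, 1/2 AB.
So P(type AB) = 1/2 per child.
P(not type AB) = 1/2 for one child; (1/2)^3 = 1/8.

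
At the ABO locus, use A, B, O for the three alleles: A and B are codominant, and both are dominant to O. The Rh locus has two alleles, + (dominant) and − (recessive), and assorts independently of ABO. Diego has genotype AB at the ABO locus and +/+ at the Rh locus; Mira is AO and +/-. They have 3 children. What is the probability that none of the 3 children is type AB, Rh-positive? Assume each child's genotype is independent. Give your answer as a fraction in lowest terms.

27/64

ABO cross AB × AO → 1/2 A, 1/4 B, 1/4 AB.
Rh cross +/+ × +/- → 1 Rh+; so P(type AB, Rh-positive) = 1/4 × 1 = 1/4 per child.
P(not type AB, Rh-positive) = 3/4 for one child; (3/4)^3 = 27/64.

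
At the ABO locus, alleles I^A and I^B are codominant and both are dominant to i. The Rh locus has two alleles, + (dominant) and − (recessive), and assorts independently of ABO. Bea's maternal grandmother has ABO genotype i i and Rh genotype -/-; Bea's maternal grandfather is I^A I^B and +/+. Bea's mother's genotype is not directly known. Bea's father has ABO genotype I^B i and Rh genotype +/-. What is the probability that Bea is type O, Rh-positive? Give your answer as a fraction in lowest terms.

Bea's mother's ABO genotype from i i × I^A I^B: 1/2 I^A i, 1/2 I^B i.
Crossing each possibility with the father I^B i and summing P(type O): 1/2·1/4 + 1/2·1/4 = 1/4.
Similarly for Rh via the mother's Rh distribution: P(Rh+) = 3/4.
Independent loci: 1/4 × 3/4 = 3/16.

3/16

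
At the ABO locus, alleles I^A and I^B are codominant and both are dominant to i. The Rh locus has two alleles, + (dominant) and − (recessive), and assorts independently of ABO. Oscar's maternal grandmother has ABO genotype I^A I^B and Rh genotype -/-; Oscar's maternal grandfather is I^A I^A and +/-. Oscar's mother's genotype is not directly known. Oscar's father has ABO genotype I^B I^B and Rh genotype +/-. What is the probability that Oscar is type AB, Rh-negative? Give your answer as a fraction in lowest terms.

Oscar's mother's ABO genotype from I^A I^B × I^A I^A: 1/2 I^A I^A, 1/2 I^A I^B.
Crossing each possibility with the father I^B I^B and summing P(type AB): 1/2·1 + 1/2·1/2 = 3/4.
Similarly for Rh via the mother's Rh distribution: P(Rh-) = 3/8.
Independent loci: 3/4 × 3/8 = 9/32.

9/32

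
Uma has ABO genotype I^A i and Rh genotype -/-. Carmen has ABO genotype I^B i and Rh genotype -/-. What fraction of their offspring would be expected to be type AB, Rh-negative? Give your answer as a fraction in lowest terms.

1/4

ABO cross I^A i × I^B i → offspring phenotypes: 1/4 O, 1/4 A, 1/4 B, 1/4 AB.
Rh cross -/- × -/- → 1 Rh-.
Independent loci: P(type AB, Rh-negative) = 1/4 × 1 = 1/4.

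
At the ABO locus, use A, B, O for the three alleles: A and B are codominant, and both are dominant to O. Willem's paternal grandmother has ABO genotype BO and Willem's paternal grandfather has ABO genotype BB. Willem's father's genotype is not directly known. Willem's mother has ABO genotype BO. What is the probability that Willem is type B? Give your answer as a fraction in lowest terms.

Willem's father's ABO genotype from BO × BB: 1/2 BB, 1/2 BO.
Crossing each possibility with the mother BO and summing P(type B): 1/2·1 + 1/2·3/4 = 7/8.

7/8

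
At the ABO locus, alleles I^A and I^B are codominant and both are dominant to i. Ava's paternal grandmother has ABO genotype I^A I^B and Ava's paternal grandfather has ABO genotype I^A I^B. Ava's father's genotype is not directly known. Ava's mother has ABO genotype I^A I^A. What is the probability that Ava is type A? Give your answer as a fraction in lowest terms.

Ava's father's ABO genotype from I^A I^B × I^A I^B: 1/4 I^A I^A, 1/2 I^A I^B, 1/4 I^B I^B.
Crossing each possibility with the mother I^A I^A and summing P(type A): 1/4·1 + 1/2·1/2 + 1/4·0 = 1/2.

1/2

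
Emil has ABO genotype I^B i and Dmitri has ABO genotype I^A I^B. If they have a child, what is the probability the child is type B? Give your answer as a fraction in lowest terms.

1/2

ABO cross I^B i × I^A I^B → offspring phenotypes: 1/4 A, 1/2 B, 1/4 AB.
So P(type B) = 1/2.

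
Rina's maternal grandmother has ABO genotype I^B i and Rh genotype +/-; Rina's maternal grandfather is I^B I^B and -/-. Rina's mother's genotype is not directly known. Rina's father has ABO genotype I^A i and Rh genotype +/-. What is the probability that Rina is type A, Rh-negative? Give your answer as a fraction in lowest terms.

Rina's mother's ABO genotype from I^B i × I^B I^B: 1/2 I^B I^B, 1/2 I^B i.
Crossing each possibility with the father I^A i and summing P(type A): 1/2·0 + 1/2·1/4 = 1/8.
Similarly for Rh via the mother's Rh distribution: P(Rh-) = 3/8.
Independent loci: 1/8 × 3/8 = 3/64.

3/64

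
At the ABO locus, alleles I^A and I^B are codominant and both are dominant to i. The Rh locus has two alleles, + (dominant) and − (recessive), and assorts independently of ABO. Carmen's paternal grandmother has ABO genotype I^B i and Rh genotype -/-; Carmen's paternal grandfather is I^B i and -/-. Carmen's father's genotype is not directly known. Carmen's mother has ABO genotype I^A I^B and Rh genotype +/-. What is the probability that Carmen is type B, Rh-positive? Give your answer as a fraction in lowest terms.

Carmen's father's ABO genotype from I^B i × I^B i: 1/4 I^B I^B, 1/2 I^B i, 1/4 i i.
Crossing each possibility with the mother I^A I^B and summing P(type B): 1/4·1/2 + 1/2·1/2 + 1/4·1/2 = 1/2.
Similarly for Rh via the father's Rh distribution: P(Rh+) = 1/2.
Independent loci: 1/2 × 1/2 = 1/4.

1/4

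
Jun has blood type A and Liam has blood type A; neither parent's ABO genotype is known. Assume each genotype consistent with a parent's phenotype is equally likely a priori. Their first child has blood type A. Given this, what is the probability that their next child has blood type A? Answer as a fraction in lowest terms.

19/20

Possible genotypes: Jun ∈ {AA, AO}; Liam ∈ {AA, AO}.
Weight each parental genotype pair by prior × P(type-A child):
  AA × AA: posterior weight 4/15; P(next child type A) = 1.
  AA × AO: posterior weight 4/15; P(next child type A) = 1.
  AO × AA: posterior weight 4/15; P(next child type A) = 1.
  AO × AO: posterior weight 1/5; P(next child type A) = 3/4.
Weighted sum = 19/20.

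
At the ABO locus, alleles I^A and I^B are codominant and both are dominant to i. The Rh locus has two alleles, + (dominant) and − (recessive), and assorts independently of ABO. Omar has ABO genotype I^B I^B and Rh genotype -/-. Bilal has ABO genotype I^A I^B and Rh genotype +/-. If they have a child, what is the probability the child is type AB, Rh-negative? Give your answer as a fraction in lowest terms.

ABO cross I^B I^B × I^A I^B → offspring phenotypes: 1/2 B, 1/2 AB.
Rh cross -/- × +/- → 1/2 Rh+, 1/2 Rh-.
Independent loci: P(type AB, Rh-negative) = 1/2 × 1/2 = 1/4.

1/4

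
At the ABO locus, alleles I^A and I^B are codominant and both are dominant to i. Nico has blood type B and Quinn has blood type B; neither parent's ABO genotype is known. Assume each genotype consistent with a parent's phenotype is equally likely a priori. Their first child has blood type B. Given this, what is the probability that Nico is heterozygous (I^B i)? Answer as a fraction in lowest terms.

7/15

Possible genotypes: Nico ∈ {I^B I^B, I^B i}; Quinn ∈ {I^B I^B, I^B i}.
Weight each parental genotype pair by prior × P(type-B child):
  I^B I^B × I^B I^B: posterior weight 4/15.
  I^B I^B × I^B i: posterior weight 4/15.
  I^B i × I^B I^B: posterior weight 4/15.
  I^B i × I^B i: posterior weight 1/5.
Sum the posterior weight over pairs where Nico is I^B i: 7/15.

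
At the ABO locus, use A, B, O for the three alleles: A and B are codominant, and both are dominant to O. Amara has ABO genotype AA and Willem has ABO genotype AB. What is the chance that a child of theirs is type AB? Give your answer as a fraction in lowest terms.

1/2

ABO cross AA × AB → offspring phenotypes: 1/2 A, 1/2 AB.
So P(type AB) = 1/2.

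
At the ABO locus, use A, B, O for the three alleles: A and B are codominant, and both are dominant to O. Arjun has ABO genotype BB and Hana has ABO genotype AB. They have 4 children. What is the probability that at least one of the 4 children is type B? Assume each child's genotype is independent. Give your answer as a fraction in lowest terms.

ABO cross BB × AB → 1/2 B, 1/2 AB.
So P(type B) = 1/2 per child.
P(none) = (1/2)^4 = 1/16; P(at least one) = 1 − 1/16 = 15/16.

15/16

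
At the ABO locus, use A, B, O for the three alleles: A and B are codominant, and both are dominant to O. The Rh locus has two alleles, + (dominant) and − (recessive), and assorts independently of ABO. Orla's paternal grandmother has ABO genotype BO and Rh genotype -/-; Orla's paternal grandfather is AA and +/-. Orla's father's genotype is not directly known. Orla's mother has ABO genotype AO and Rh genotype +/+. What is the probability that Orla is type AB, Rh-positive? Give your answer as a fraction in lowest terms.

Orla's father's ABO genotype from BO × AA: 1/2 AB, 1/2 AO.
Crossing each possibility with the mother AO and summing P(type AB): 1/2·1/4 + 1/2·0 = 1/8.
Similarly for Rh via the father's Rh distribution: P(Rh+) = 1.
Independent loci: 1/8 × 1 = 1/8.

1/8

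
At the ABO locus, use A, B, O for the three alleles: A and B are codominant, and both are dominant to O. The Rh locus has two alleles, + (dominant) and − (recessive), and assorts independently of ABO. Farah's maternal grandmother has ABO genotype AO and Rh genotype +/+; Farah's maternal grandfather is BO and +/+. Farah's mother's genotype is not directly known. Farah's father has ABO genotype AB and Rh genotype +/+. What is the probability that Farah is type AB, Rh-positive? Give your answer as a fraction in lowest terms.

Farah's mother's ABO genotype from AO × BO: 1/4 AB, 1/4 AO, 1/4 BO, 1/4 OO.
Crossing each possibility with the father AB and summing P(type AB): 1/4·1/2 + 1/4·1/4 + 1/4·1/4 + 1/4·0 = 1/4.
Similarly for Rh via the mother's Rh distribution: P(Rh+) = 1.
Independent loci: 1/4 × 1 = 1/4.

1/4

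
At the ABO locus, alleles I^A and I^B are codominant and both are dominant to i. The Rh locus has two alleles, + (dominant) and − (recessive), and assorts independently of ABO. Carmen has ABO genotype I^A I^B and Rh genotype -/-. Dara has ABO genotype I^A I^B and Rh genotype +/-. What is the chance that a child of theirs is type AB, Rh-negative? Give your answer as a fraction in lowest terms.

ABO cross I^A I^B × I^A I^B → offspring phenotypes: 1/4 A, 1/4 B, 1/2 AB.
Rh cross -/- × +/- → 1/2 Rh+, 1/2 Rh-.
Independent loci: P(type AB, Rh-negative) = 1/2 × 1/2 = 1/4.

1/4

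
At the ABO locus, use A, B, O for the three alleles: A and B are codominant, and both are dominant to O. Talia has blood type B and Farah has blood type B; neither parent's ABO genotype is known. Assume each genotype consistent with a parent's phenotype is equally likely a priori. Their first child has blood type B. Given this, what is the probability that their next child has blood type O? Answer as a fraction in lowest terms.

1/20

Possible genotypes: Talia ∈ {BB, BO}; Farah ∈ {BB, BO}.
Weight each parental genotype pair by prior × P(type-B child):
  BB × BB: posterior weight 4/15; P(next child type O) = 0.
  BB × BO: posterior weight 4/15; P(next child type O) = 0.
  BO × BB: posterior weight 4/15; P(next child type O) = 0.
  BO × BO: posterior weight 1/5; P(next child type O) = 1/4.
Weighted sum = 1/20.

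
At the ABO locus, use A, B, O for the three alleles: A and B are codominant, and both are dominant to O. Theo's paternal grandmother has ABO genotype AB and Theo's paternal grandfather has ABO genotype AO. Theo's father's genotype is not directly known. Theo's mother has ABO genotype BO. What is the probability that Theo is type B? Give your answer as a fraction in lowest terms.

3/8

Theo's father's ABO genotype from AB × AO: 1/4 AA, 1/4 AB, 1/4 AO, 1/4 BO.
Crossing each possibility with the mother BO and summing P(type B): 1/4·0 + 1/4·1/2 + 1/4·1/4 + 1/4·3/4 = 3/8.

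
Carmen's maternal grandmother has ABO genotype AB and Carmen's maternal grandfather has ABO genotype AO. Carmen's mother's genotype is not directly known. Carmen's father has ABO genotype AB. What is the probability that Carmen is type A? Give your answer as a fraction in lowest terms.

3/8

Carmen's mother's ABO genotype from AB × AO: 1/4 AA, 1/4 AB, 1/4 AO, 1/4 BO.
Crossing each possibility with the father AB and summing P(type A): 1/4·1/2 + 1/4·1/4 + 1/4·1/2 + 1/4·1/4 = 3/8.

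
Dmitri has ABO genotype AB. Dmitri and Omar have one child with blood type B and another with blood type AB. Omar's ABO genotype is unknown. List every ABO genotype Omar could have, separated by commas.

AB, AO, BB, BO

For each candidate genotype of Omar, check whether crossing it with AB can produce every observed child phenotype.
  AA → possible child types {A, AB} ✗
  AB → possible child types {A, B, AB} ✓
  AO → possible child types {A, B, AB} ✓
  BB → possible child types {B, AB} ✓
  BO → possible child types {A, B, AB} ✓
  OO → possible child types {A, B} ✗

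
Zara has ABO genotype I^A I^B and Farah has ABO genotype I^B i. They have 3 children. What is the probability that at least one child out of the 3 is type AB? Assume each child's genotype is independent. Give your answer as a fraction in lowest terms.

37/64

ABO cross I^A I^B × I^B i → 1/4 A, 1/2 B, 1/4 AB.
So P(type AB) = 1/4 per child.
P(none) = (3/4)^3 = 27/64; P(at least one) = 1 − 27/64 = 37/64.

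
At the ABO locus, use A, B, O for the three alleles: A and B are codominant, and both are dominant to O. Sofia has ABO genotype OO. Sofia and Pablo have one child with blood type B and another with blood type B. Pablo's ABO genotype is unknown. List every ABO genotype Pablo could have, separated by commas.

AB, BB, BO

For each candidate genotype of Pablo, check whether crossing it with OO can produce every observed child phenotype.
  AA → possible child types {A} ✗
  AB → possible child types {A, B} ✓
  AO → possible child types {O, A} ✗
  BB → possible child types {B} ✓
  BO → possible child types {O, B} ✓
  OO → possible child types {O} ✗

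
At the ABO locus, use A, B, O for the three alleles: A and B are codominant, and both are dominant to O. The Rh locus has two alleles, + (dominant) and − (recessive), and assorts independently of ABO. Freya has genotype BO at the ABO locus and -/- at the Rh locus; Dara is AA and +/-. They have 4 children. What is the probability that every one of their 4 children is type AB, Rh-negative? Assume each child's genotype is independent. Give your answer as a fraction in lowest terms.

1/256

ABO cross BO × AA → 1/2 A, 1/2 AB.
Rh cross -/- × +/- → 1/2 Rh+, 1/2 Rh-; so P(type AB, Rh-negative) = 1/2 × 1/2 = 1/4 per child.
All 4 independent: (1/4)^4 = 1/256.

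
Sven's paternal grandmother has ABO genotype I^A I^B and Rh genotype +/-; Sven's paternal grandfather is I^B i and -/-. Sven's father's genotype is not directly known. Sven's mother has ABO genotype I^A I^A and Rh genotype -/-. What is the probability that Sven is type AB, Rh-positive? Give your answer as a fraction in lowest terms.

1/8

Sven's father's ABO genotype from I^A I^B × I^B i: 1/4 I^A I^B, 1/4 I^A i, 1/4 I^B I^B, 1/4 I^B i.
Crossing each possibility with the mother I^A I^A and summing P(type AB): 1/4·1/2 + 1/4·0 + 1/4·1 + 1/4·1/2 = 1/2.
Similarly for Rh via the father's Rh distribution: P(Rh+) = 1/4.
Independent loci: 1/2 × 1/4 = 1/8.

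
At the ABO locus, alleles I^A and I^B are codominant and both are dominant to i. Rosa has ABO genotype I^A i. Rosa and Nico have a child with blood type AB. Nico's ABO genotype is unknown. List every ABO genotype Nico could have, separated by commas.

For each candidate genotype of Nico, check whether crossing it with I^A i can produce every observed child phenotype.
  I^A I^A → possible child types {A} ✗
  I^A I^B → possible child types {A, B, AB} ✓
  I^A i → possible child types {O, A} ✗
  I^B I^B → possible child types {B, AB} ✓
  I^B i → possible child types {O, A, B, AB} ✓
  i i → possible child types {O, A} ✗

I^A I^B, I^B I^B, I^B i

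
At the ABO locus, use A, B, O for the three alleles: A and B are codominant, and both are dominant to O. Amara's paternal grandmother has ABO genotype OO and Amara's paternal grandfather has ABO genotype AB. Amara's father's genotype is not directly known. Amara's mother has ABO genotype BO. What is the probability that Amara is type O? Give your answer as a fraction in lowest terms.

1/4

Amara's father's ABO genotype from OO × AB: 1/2 AO, 1/2 BO.
Crossing each possibility with the mother BO and summing P(type O): 1/2·1/4 + 1/2·1/4 = 1/4.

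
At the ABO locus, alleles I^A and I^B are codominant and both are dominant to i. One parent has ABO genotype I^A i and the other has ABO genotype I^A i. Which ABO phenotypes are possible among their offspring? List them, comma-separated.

O, A

Gametes from I^A i × I^A i give offspring ABO genotypes I^A I^A, I^A i, i i, i.e. phenotypes O, A.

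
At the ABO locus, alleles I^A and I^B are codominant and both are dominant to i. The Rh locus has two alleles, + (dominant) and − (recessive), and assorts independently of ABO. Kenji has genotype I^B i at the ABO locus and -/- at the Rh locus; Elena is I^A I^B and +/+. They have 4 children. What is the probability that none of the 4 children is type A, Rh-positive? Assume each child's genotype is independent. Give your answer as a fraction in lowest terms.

ABO cross I^B i × I^A I^B → 1/4 A, 1/2 B, 1/4 AB.
Rh cross -/- × +/+ → 1 Rh+; so P(type A, Rh-positive) = 1/4 × 1 = 1/4 per child.
P(not type A, Rh-positive) = 3/4 for one child; (3/4)^4 = 81/256.

81/256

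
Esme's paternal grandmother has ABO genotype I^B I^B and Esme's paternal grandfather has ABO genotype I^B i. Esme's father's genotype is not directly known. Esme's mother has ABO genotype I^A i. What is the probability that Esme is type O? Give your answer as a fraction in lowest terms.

1/8

Esme's father's ABO genotype from I^B I^B × I^B i: 1/2 I^B I^B, 1/2 I^B i.
Crossing each possibility with the mother I^A i and summing P(type O): 1/2·0 + 1/2·1/4 = 1/8.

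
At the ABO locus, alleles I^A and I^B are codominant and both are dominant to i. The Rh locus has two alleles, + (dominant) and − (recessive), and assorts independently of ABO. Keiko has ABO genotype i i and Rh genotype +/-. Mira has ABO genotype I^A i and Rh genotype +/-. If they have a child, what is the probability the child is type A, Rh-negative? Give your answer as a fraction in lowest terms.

1/8

ABO cross i i × I^A i → offspring phenotypes: 1/2 O, 1/2 A.
Rh cross +/- × +/- → 3/4 Rh+, 1/4 Rh-.
Independent loci: P(type A, Rh-negative) = 1/2 × 1/4 = 1/8.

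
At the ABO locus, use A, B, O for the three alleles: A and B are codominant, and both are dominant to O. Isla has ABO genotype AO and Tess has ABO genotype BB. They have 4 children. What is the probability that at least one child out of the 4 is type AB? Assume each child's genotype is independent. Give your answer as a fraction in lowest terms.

15/16

ABO cross AO × BB → 1/2 B, 1/2 AB.
So P(type AB) = 1/2 per child.
P(none) = (1/2)^4 = 1/16; P(at least one) = 1 − 1/16 = 15/16.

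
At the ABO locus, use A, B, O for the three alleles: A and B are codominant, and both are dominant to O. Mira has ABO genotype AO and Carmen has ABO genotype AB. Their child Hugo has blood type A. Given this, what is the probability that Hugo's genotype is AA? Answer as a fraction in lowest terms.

Cross AO × AB → 1/4 AA, 1/4 AB, 1/4 AO, 1/4 BO.
Type-A genotypes among offspring: AA (1/4), AO (1/4); total 1/2.
P(AA | type A) = (1/4) / (1/2) = 1/2.

1/2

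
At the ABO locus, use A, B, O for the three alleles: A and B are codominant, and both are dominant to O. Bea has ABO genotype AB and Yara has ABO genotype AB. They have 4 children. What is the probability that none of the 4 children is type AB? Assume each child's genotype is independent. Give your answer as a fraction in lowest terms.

ABO cross AB × AB → 1/4 A, 1/4 B, 1/2 AB.
So P(type AB) = 1/2 per child.
P(not type AB) = 1/2 for one child; (1/2)^4 = 1/16.

1/16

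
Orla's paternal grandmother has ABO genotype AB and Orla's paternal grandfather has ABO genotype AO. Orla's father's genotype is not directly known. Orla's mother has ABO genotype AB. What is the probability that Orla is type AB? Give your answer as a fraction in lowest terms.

Orla's father's ABO genotype from AB × AO: 1/4 AA, 1/4 AB, 1/4 AO, 1/4 BO.
Crossing each possibility with the mother AB and summing P(type AB): 1/4·1/2 + 1/4·1/2 + 1/4·1/4 + 1/4·1/4 = 3/8.

3/8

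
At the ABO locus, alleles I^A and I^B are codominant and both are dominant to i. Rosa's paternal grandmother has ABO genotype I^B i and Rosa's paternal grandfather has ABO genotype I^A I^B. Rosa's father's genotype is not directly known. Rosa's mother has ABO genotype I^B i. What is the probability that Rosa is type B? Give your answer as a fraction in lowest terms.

Rosa's father's ABO genotype from I^B i × I^A I^B: 1/4 I^A I^B, 1/4 I^A i, 1/4 I^B I^B, 1/4 I^B i.
Crossing each possibility with the mother I^B i and summing P(type B): 1/4·1/2 + 1/4·1/4 + 1/4·1 + 1/4·3/4 = 5/8.

5/8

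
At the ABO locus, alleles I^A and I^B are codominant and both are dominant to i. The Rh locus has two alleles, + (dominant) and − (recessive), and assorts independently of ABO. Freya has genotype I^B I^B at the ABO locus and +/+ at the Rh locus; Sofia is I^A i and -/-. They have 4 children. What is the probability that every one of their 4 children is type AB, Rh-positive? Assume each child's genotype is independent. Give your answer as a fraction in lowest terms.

1/16

ABO cross I^B I^B × I^A i → 1/2 B, 1/2 AB.
Rh cross +/+ × -/- → 1 Rh+; so P(type AB, Rh-positive) = 1/2 × 1 = 1/2 per child.
All 4 independent: (1/2)^4 = 1/16.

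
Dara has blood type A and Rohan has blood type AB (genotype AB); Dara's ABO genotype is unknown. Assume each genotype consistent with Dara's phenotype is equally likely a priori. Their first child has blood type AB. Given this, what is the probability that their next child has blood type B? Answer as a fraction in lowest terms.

Possible genotypes: Dara ∈ {AA, AO}; Rohan ∈ {AB}.
Weight each parental genotype pair by prior × P(type-AB child):
  AA × AB: posterior weight 2/3; P(next child type B) = 0.
  AO × AB: posterior weight 1/3; P(next child type B) = 1/4.
Weighted sum = 1/12.

1/12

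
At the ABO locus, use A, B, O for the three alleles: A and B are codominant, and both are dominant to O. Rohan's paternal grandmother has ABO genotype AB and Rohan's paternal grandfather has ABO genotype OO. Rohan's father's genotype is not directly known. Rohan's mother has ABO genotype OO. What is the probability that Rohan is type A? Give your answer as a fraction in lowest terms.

1/4

Rohan's father's ABO genotype from AB × OO: 1/2 AO, 1/2 BO.
Crossing each possibility with the mother OO and summing P(type A): 1/2·1/2 + 1/2·0 = 1/4.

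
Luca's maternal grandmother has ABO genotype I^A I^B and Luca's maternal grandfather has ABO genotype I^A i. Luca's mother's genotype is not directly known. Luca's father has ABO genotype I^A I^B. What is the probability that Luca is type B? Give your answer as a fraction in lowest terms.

1/4

Luca's mother's ABO genotype from I^A I^B × I^A i: 1/4 I^A I^A, 1/4 I^A I^B, 1/4 I^A i, 1/4 I^B i.
Crossing each possibility with the father I^A I^B and summing P(type B): 1/4·0 + 1/4·1/4 + 1/4·1/4 + 1/4·1/2 = 1/4.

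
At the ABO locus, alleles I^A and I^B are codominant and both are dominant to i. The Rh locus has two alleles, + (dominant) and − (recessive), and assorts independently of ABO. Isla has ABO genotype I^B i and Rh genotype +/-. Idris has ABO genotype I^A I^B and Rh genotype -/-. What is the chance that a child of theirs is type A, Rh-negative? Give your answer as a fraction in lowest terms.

ABO cross I^B i × I^A I^B → offspring phenotypes: 1/4 A, 1/2 B, 1/4 AB.
Rh cross +/- × -/- → 1/2 Rh+, 1/2 Rh-.
Independent loci: P(type A, Rh-negative) = 1/4 × 1/2 = 1/8.

1/8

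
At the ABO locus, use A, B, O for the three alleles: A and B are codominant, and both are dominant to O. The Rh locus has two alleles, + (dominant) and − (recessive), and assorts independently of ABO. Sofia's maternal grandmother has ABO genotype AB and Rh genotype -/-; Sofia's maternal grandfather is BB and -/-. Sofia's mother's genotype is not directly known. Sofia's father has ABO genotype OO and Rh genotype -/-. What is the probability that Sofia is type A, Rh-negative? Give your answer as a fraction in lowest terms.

1/4

Sofia's mother's ABO genotype from AB × BB: 1/2 AB, 1/2 BB.
Crossing each possibility with the father OO and summing P(type A): 1/2·1/2 + 1/2·0 = 1/4.
Similarly for Rh via the mother's Rh distribution: P(Rh-) = 1.
Independent loci: 1/4 × 1 = 1/4.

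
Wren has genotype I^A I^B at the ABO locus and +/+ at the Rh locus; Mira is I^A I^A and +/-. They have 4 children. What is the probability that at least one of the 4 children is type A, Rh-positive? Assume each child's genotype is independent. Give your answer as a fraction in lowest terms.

15/16

ABO cross I^A I^B × I^A I^A → 1/2 A, 1/2 AB.
Rh cross +/+ × +/- → 1 Rh+; so P(type A, Rh-positive) = 1/2 × 1 = 1/2 per child.
P(none) = (1/2)^4 = 1/16; P(at least one) = 1 − 1/16 = 15/16.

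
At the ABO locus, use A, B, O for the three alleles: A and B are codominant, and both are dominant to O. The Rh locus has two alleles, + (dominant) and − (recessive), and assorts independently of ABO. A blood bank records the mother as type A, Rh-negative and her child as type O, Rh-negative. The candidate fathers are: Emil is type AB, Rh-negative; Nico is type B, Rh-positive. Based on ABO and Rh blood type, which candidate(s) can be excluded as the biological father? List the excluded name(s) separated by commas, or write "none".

A candidate is excluded only if no genotype consistent with his phenotype could produce a type O, Rh-negative child with a type A, Rh-negative mother.
Emil (type AB, Rh-): no genotype consistent with that phenotype can produce a type-O Rh- child with a type-A mother.

Emil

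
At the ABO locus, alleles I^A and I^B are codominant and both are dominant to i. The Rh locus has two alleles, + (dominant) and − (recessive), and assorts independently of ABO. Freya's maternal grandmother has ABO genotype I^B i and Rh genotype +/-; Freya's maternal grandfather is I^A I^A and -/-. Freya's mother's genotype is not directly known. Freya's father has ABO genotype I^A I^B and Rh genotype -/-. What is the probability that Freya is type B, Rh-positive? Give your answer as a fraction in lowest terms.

1/16

Freya's mother's ABO genotype from I^B i × I^A I^A: 1/2 I^A I^B, 1/2 I^A i.
Crossing each possibility with the father I^A I^B and summing P(type B): 1/2·1/4 + 1/2·1/4 = 1/4.
Similarly for Rh via the mother's Rh distribution: P(Rh+) = 1/4.
Independent loci: 1/4 × 1/4 = 1/16.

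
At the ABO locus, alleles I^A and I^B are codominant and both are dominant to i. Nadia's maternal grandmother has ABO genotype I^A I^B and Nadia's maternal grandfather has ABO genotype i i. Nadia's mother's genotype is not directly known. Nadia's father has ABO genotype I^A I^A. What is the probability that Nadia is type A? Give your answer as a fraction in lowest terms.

3/4

Nadia's mother's ABO genotype from I^A I^B × i i: 1/2 I^A i, 1/2 I^B i.
Crossing each possibility with the father I^A I^A and summing P(type A): 1/2·1 + 1/2·1/2 = 3/4.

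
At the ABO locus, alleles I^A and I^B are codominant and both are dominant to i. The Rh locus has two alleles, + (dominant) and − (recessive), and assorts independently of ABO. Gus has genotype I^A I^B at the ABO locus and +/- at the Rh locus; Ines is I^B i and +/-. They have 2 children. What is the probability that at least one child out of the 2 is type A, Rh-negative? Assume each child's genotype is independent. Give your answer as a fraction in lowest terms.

31/256

ABO cross I^A I^B × I^B i → 1/4 A, 1/2 B, 1/4 AB.
Rh cross +/- × +/- → 3/4 Rh+, 1/4 Rh-; so P(type A, Rh-negative) = 1/4 × 1/4 = 1/16 per child.
P(none) = (15/16)^2 = 225/256; P(at least one) = 1 − 225/256 = 31/256.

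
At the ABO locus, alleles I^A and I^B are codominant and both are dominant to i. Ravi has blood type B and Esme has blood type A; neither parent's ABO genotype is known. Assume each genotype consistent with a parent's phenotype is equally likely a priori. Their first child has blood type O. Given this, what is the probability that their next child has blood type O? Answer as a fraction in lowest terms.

Possible genotypes: Ravi ∈ {I^B I^B, I^B i}; Esme ∈ {I^A I^A, I^A i}.
Weight each parental genotype pair by prior × P(type-O child):
  I^B i × I^A i: posterior weight 1; P(next child type O) = 1/4.
Weighted sum = 1/4.

1/4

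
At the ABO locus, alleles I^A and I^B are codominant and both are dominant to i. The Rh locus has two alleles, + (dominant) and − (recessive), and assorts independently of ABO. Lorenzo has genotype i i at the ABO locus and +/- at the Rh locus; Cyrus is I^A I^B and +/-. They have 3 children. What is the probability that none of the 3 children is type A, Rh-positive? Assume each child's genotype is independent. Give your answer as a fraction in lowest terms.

125/512

ABO cross i i × I^A I^B → 1/2 A, 1/2 B.
Rh cross +/- × +/- → 3/4 Rh+, 1/4 Rh-; so P(type A, Rh-positive) = 1/2 × 3/4 = 3/8 per child.
P(not type A, Rh-positive) = 5/8 for one child; (5/8)^3 = 125/512.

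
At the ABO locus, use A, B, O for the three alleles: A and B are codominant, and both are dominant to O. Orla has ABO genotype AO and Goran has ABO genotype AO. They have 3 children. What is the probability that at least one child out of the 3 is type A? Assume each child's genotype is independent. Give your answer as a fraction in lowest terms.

ABO cross AO × AO → 1/4 O, 3/4 A.
So P(type A) = 3/4 per child.
P(none) = (1/4)^3 = 1/64; P(at least one) = 1 − 1/64 = 63/64.

63/64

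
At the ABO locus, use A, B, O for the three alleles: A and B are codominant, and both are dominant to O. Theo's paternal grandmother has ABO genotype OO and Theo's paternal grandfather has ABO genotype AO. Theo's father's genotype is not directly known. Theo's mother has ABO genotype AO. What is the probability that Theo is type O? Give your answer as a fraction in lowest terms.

Theo's father's ABO genotype from OO × AO: 1/2 AO, 1/2 OO.
Crossing each possibility with the mother AO and summing P(type O): 1/2·1/4 + 1/2·1/2 = 3/8.

3/8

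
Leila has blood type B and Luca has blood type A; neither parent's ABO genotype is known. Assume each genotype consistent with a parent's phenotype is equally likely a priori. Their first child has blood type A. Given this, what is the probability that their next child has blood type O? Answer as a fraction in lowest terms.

Possible genotypes: Leila ∈ {BB, BO}; Luca ∈ {AA, AO}.
Weight each parental genotype pair by prior × P(type-A child):
  BO × AA: posterior weight 2/3; P(next child type O) = 0.
  BO × AO: posterior weight 1/3; P(next child type O) = 1/4.
Weighted sum = 1/12.

1/12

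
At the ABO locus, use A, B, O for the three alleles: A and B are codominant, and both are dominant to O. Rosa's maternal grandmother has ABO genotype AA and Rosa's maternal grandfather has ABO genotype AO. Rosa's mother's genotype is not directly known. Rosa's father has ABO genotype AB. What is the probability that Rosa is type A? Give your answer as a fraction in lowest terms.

1/2

Rosa's mother's ABO genotype from AA × AO: 1/2 AA, 1/2 AO.
Crossing each possibility with the father AB and summing P(type A): 1/2·1/2 + 1/2·1/2 = 1/2.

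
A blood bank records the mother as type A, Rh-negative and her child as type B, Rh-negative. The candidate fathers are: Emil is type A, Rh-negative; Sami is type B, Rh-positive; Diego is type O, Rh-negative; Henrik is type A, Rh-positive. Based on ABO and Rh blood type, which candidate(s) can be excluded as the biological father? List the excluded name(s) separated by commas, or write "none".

A candidate is excluded only if no genotype consistent with his phenotype could produce a type B, Rh-negative child with a type A, Rh-negative mother.
Emil (type A, Rh-): no genotype consistent with that phenotype can produce a type-B Rh- child with a type-A mother.
Diego (type O, Rh-): no genotype consistent with that phenotype can produce a type-B Rh- child with a type-A mother.
Henrik (type A, Rh+): no genotype consistent with that phenotype can produce a type-B Rh- child with a type-A mother.

Emil, Diego, Henrik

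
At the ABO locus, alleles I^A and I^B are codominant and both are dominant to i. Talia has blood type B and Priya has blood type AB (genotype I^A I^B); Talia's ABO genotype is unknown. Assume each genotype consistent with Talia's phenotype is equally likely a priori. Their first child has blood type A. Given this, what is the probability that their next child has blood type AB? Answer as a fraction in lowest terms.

Possible genotypes: Talia ∈ {I^B I^B, I^B i}; Priya ∈ {I^A I^B}.
Weight each parental genotype pair by prior × P(type-A child):
  I^B i × I^A I^B: posterior weight 1; P(next child type AB) = 1/4.
Weighted sum = 1/4.

1/4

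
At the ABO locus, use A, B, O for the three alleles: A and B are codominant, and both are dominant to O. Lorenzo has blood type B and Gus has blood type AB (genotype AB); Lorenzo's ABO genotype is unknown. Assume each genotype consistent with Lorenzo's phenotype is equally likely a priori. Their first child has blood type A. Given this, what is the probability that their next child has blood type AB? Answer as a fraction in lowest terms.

Possible genotypes: Lorenzo ∈ {BB, BO}; Gus ∈ {AB}.
Weight each parental genotype pair by prior × P(type-A child):
  BO × AB: posterior weight 1; P(next child type AB) = 1/4.
Weighted sum = 1/4.

1/4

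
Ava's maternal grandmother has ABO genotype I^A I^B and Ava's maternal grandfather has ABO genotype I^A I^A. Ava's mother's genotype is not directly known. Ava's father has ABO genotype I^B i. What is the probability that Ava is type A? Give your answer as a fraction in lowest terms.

3/8

Ava's mother's ABO genotype from I^A I^B × I^A I^A: 1/2 I^A I^A, 1/2 I^A I^B.
Crossing each possibility with the father I^B i and summing P(type A): 1/2·1/2 + 1/2·1/4 = 3/8.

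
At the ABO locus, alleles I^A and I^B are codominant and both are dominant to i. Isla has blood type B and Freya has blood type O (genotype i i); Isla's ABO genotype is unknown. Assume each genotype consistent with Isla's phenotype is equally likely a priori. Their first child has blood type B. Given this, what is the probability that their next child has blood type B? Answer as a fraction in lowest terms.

5/6

Possible genotypes: Isla ∈ {I^B I^B, I^B i}; Freya ∈ {i i}.
Weight each parental genotype pair by prior × P(type-B child):
  I^B I^B × i i: posterior weight 2/3; P(next child type B) = 1.
  I^B i × i i: posterior weight 1/3; P(next child type B) = 1/2.
Weighted sum = 5/6.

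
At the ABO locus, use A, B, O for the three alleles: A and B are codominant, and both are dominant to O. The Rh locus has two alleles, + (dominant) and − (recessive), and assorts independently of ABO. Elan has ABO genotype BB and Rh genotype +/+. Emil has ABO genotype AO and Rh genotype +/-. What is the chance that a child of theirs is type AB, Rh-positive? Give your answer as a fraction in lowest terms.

1/2

ABO cross BB × AO → offspring phenotypes: 1/2 B, 1/2 AB.
Rh cross +/+ × +/- → 1 Rh+.
Independent loci: P(type AB, Rh-positive) = 1/2 × 1 = 1/2.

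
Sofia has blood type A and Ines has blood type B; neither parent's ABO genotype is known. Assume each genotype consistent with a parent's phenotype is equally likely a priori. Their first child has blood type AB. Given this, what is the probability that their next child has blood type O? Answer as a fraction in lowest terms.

1/36

Possible genotypes: Sofia ∈ {AA, AO}; Ines ∈ {BB, BO}.
Weight each parental genotype pair by prior × P(type-AB child):
  AA × BB: posterior weight 4/9; P(next child type O) = 0.
  AA × BO: posterior weight 2/9; P(next child type O) = 0.
  AO × BB: posterior weight 2/9; P(next child type O) = 0.
  AO × BO: posterior weight 1/9; P(next child type O) = 1/4.
Weighted sum = 1/36.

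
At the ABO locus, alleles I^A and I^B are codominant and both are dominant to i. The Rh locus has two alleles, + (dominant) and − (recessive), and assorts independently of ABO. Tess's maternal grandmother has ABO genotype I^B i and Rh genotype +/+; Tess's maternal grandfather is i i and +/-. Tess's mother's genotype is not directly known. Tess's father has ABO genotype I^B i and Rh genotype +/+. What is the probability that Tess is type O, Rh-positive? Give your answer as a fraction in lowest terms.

Tess's mother's ABO genotype from I^B i × i i: 1/2 I^B i, 1/2 i i.
Crossing each possibility with the father I^B i and summing P(type O): 1/2·1/4 + 1/2·1/2 = 3/8.
Similarly for Rh via the mother's Rh distribution: P(Rh+) = 1.
Independent loci: 3/8 × 1 = 3/8.

3/8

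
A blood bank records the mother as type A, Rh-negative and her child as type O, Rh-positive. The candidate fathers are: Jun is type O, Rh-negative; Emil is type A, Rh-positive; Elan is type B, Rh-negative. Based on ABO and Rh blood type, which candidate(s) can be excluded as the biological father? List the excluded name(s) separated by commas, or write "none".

A candidate is excluded only if no genotype consistent with his phenotype could produce a type O, Rh-positive child with a type A, Rh-negative mother.
Jun (type O, Rh-): no genotype consistent with that phenotype can produce a type-O Rh+ child with a type-A mother.
Elan (type B, Rh-): no genotype consistent with that phenotype can produce a type-O Rh+ child with a type-A mother.

Jun, Elan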